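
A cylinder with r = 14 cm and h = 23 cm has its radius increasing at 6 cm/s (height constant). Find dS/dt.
612π cm²/s

S = 2πrh + 2πr² (lateral + bases)
dS/dt = (2πh + 4πr)·dr/dt = (2π·23 + 4π·14)·6
= 612π cm²/s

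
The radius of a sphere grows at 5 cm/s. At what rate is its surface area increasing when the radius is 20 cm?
800π cm²/s

S = 4πr²
dS/dt = dS/dr · dr/dt = 8πr · 5
At r = 20: dS/dt = 800π cm²/s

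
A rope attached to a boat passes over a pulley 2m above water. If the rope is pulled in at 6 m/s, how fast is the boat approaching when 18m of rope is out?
27√5/10 ≈ 6.037 m/s

rope² = x² + 2²
x = √(18² - 2²) = 8√5
dx/dt = (rope/x) · d(rope)/dt = (18/(8√5)) · (-6) = -27√5/10 m/s
The boat approaches at 27√5/10 ≈ 6.037 m/s.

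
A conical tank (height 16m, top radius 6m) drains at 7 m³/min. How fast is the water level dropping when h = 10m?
112/(225π) ≈ 0.1584 m/min

r/h = 6/16, so r = (3/8)h
V = (1/3)πr²h = (1/3)π((3/8)h)²h = (3/64)πh³
dV/dh = (9/64)πh²
dh/dt = (dV/dt)/(dV/dh) = -7/((9/64)π·10²) = -112/(225π) m/min
The level is dropping at 112/(225π) ≈ 0.1584 m/min.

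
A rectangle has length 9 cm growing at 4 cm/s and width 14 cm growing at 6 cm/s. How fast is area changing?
110 cm²/s

A = lw
dA/dt = w·dl/dt + l·dw/dt = 14·4 + 9·6 = 110 cm²/s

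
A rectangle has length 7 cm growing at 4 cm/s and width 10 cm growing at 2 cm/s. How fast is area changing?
54 cm²/s

A = lw
dA/dt = w·dl/dt + l·dw/dt = 10·4 + 7·2 = 54 cm²/s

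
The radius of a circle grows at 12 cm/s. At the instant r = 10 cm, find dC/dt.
24π cm/s

C = 2πr
dC/dt = 2π · dr/dt = 2π · 12 = 24π cm/s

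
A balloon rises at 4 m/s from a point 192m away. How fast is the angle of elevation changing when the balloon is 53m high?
0.019358 rad/s

tan(θ) = y/192
sec²(θ) · dθ/dt = (1/192) · dy/dt
dθ/dt = cos²(θ)/192 · 4 = 192/(192² + 53²) · 4
dθ/dt = 0.019358 rad/s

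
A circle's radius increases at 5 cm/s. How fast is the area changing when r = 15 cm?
150π cm²/s

A = πr²
dA/dt = 2πr · dr/dt = 2π(15)(5) = 150π cm²/s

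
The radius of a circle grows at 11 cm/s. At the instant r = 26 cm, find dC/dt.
22π cm/s

C = 2πr
dC/dt = 2π · dr/dt = 2π · 11 = 22π cm/s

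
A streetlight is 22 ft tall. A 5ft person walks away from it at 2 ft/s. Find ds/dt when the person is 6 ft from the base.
10/17 ft/s

By similar triangles: 22/(x+s) = 5/s
Solving: s = 5x/17
ds/dt = 5/17 · dx/dt = 5/17 · 2 = 10/17 ft/s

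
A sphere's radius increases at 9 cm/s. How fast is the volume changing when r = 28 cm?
28224π cm³/s

V = (4/3)πr³
dV/dt = dV/dr · dr/dt = 4πr² · 9
At r = 28: dV/dt = 28224π cm³/s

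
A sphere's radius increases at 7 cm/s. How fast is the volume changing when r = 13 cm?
4732π cm³/s

V = (4/3)πr³
dV/dt = dV/dr · dr/dt = 4πr² · 7
At r = 13: dV/dt = 4732π cm³/s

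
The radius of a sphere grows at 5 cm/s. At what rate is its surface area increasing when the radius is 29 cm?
1160π cm²/s

S = 4πr²
dS/dt = dS/dr · dr/dt = 8πr · 5
At r = 29: dS/dt = 1160π cm²/s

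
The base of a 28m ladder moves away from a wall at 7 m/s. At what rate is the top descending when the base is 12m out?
21√10/20 ≈ 3.32 m/s

x² + y² = 28²
2x·dx/dt + 2y·dy/dt = 0
dy/dt = -x/y · dx/dt = -12/(8√10) · 7 = -21√10/20 m/s
The top is descending at 21√10/20 ≈ 3.32 m/s.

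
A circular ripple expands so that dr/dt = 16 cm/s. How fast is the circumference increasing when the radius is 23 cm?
32π cm/s

C = 2πr
dC/dt = 2π · dr/dt = 2π · 16 = 32π cm/s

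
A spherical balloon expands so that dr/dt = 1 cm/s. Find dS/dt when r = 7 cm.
56π cm²/s

S = 4πr²
dS/dt = dS/dr · dr/dt = 8πr · 1
At r = 7: dS/dt = 56π cm²/s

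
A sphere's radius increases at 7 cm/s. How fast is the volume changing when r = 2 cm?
112π cm³/s

V = (4/3)πr³
dV/dt = dV/dr · dr/dt = 4πr² · 7
At r = 2: dV/dt = 112π cm³/s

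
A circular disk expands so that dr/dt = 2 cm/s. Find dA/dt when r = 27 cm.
108π cm²/s

A = πr²
dA/dt = 2πr · dr/dt = 2π(27)(2) = 108π cm²/s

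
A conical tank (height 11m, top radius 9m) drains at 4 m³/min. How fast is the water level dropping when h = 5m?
484/(2025π) ≈ 0.07608 m/min

r/h = 9/11, so r = (9/11)h
V = (1/3)πr²h = (1/3)π((9/11)h)²h = (27/121)πh³
dV/dh = (81/121)πh²
dh/dt = (dV/dt)/(dV/dh) = -4/((81/121)π·5²) = -484/(2025π) m/min
The level is dropping at 484/(2025π) ≈ 0.07608 m/min.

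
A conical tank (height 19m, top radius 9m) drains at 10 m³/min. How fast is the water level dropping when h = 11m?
3610/(9801π) ≈ 0.1172 m/min

r/h = 9/19, so r = (9/19)h
V = (1/3)πr²h = (1/3)π((9/19)h)²h = (27/361)πh³
dV/dh = (81/361)πh²
dh/dt = (dV/dt)/(dV/dh) = -10/((81/361)π·11²) = -3610/(9801π) m/min
The level is dropping at 3610/(9801π) ≈ 0.1172 m/min.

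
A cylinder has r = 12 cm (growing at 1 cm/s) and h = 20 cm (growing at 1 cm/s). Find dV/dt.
624π cm³/s

V = πr²h
dV/dt = 2πrh·dr/dt + πr²·dh/dt
= 2π(12)(20)(1) + π(12)²(1)
= 624π cm³/s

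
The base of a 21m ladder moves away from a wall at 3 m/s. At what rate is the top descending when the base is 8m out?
24√377/377 ≈ 1.236 m/s

x² + y² = 21²
2x·dx/dt + 2y·dy/dt = 0
dy/dt = -x/y · dx/dt = -8/√377 · 3 = -24√377/377 m/s
The top is descending at 24√377/377 ≈ 1.236 m/s.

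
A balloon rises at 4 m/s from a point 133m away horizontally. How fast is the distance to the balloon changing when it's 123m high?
246√32818/16409 ≈ 2.716 m/s

z² = 133² + y²
z = √(133² + 123²) = √32818
dz/dt = y/z · dy/dt = 123/√32818 · 4 = 246√32818/16409 ≈ 2.716 m/s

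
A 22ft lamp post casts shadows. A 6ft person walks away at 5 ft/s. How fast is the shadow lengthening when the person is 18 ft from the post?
15/8 ft/s

By similar triangles: 22/(x+s) = 6/s
Solving: s = 6x/16
ds/dt = 6/16 · dx/dt = 3/8 · 5 = 15/8 ft/s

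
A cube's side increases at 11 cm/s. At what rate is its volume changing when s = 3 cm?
297 cm³/s

V = s³
dV/dt = 3s² · ds/dt = 3·3²·11 = 297 cm³/s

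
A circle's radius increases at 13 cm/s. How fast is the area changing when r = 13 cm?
338π cm²/s

A = πr²
dA/dt = 2πr · dr/dt = 2π(13)(13) = 338π cm²/s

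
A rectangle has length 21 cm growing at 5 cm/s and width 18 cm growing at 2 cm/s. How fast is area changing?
132 cm²/s

A = lw
dA/dt = w·dl/dt + l·dw/dt = 18·5 + 21·2 = 132 cm²/s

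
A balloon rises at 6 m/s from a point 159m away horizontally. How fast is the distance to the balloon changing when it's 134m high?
804√43237/43237 ≈ 3.867 m/s

z² = 159² + y²
z = √(159² + 134²) = √43237
dz/dt = y/z · dy/dt = 134/√43237 · 6 = 804√43237/43237 ≈ 3.867 m/s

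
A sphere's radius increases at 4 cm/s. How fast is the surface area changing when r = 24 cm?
768π cm²/s

S = 4πr²
dS/dt = dS/dr · dr/dt = 8πr · 4
At r = 24: dS/dt = 768π cm²/s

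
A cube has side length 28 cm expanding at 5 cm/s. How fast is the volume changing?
11760 cm³/s

V = s³
dV/dt = 3s² · ds/dt = 3·28²·5 = 11760 cm³/s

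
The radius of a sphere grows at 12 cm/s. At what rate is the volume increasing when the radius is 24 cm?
27648π cm³/s

V = (4/3)πr³
dV/dt = dV/dr · dr/dt = 4πr² · 12
At r = 24: dV/dt = 27648π cm³/s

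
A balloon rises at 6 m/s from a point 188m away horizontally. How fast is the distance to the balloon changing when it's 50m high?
150√9461/9461 ≈ 1.542 m/s

z² = 188² + y²
z = √(188² + 50²) = 2√9461
dz/dt = y/z · dy/dt = 50/(2√9461) · 6 = 150√9461/9461 ≈ 1.542 m/s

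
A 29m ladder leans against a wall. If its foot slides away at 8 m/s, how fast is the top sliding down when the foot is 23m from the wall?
46√78/39 ≈ 10.42 m/s

x² + y² = 29²
2x·dx/dt + 2y·dy/dt = 0
dy/dt = -x/y · dx/dt = -23/(2√78) · 8 = -46√78/39 m/s
The top is descending at 46√78/39 ≈ 10.42 m/s.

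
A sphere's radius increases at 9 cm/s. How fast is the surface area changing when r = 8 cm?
576π cm²/s

S = 4πr²
dS/dt = dS/dr · dr/dt = 8πr · 9
At r = 8: dS/dt = 576π cm²/s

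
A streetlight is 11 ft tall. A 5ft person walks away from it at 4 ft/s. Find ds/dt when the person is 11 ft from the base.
10/3 ft/s

By similar triangles: 11/(x+s) = 5/s
Solving: s = 5x/6
ds/dt = 5/6 · dx/dt = 5/6 · 4 = 10/3 ft/s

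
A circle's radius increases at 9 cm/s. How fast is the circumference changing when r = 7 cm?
18π cm/s

C = 2πr
dC/dt = 2π · dr/dt = 2π · 9 = 18π cm/s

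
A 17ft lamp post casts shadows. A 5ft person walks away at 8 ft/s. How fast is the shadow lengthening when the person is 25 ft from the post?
10/3 ft/s

By similar triangles: 17/(x+s) = 5/s
Solving: s = 5x/12
ds/dt = 5/12 · dx/dt = 5/12 · 8 = 10/3 ft/s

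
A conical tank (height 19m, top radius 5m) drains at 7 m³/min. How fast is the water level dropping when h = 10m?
2527/(2500π) ≈ 0.3217 m/min

r/h = 5/19, so r = (5/19)h
V = (1/3)πr²h = (1/3)π((5/19)h)²h = (25/1083)πh³
dV/dh = (25/361)πh²
dh/dt = (dV/dt)/(dV/dh) = -7/((25/361)π·10²) = -2527/(2500π) m/min
The level is dropping at 2527/(2500π) ≈ 0.3217 m/min.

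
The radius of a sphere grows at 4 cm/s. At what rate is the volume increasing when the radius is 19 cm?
5776π cm³/s

V = (4/3)πr³
dV/dt = dV/dr · dr/dt = 4πr² · 4
At r = 19: dV/dt = 5776π cm³/s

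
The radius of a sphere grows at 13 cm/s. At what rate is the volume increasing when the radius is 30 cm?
46800π cm³/s

V = (4/3)πr³
dV/dt = dV/dr · dr/dt = 4πr² · 13
At r = 30: dV/dt = 46800π cm³/s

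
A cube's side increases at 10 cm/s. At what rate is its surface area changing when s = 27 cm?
3240 cm²/s

A = 6s²
dA/dt = 12s · ds/dt = 12·27·10 = 3240 cm²/s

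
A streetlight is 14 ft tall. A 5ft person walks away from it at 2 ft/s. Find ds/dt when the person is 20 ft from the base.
10/9 ft/s

By similar triangles: 14/(x+s) = 5/s
Solving: s = 5x/9
ds/dt = 5/9 · dx/dt = 5/9 · 2 = 10/9 ft/s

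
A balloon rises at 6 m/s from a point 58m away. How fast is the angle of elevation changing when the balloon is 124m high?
0.01857 rad/s

tan(θ) = y/58
sec²(θ) · dθ/dt = (1/58) · dy/dt
dθ/dt = cos²(θ)/58 · 6 = 58/(58² + 124²) · 6
dθ/dt = 0.01857 rad/s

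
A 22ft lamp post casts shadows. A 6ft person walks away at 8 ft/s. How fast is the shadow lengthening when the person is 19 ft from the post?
3 ft/s

By similar triangles: 22/(x+s) = 6/s
Solving: s = 6x/16
ds/dt = 6/16 · dx/dt = 3/8 · 8 = 3 ft/s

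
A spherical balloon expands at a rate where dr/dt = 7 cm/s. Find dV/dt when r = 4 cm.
448π cm³/s

V = (4/3)πr³
dV/dt = dV/dr · dr/dt = 4πr² · 7
At r = 4: dV/dt = 448π cm³/s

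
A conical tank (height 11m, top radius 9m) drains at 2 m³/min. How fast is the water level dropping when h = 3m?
242/(729π) ≈ 0.1057 m/min

r/h = 9/11, so r = (9/11)h
V = (1/3)πr²h = (1/3)π((9/11)h)²h = (27/121)πh³
dV/dh = (81/121)πh²
dh/dt = (dV/dt)/(dV/dh) = -2/((81/121)π·3²) = -242/(729π) m/min
The level is dropping at 242/(729π) ≈ 0.1057 m/min.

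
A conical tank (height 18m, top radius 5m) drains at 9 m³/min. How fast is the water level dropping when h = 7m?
2916/(1225π) ≈ 0.7577 m/min

r/h = 5/18, so r = (5/18)h
V = (1/3)πr²h = (1/3)π((5/18)h)²h = (25/972)πh³
dV/dh = (25/324)πh²
dh/dt = (dV/dt)/(dV/dh) = -9/((25/324)π·7²) = -2916/(1225π) m/min
The level is dropping at 2916/(1225π) ≈ 0.7577 m/min.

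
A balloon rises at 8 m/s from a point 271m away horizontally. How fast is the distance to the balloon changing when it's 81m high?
324√80002/40001 ≈ 2.291 m/s

z² = 271² + y²
z = √(271² + 81²) = √80002
dz/dt = y/z · dy/dt = 81/√80002 · 8 = 324√80002/40001 ≈ 2.291 m/s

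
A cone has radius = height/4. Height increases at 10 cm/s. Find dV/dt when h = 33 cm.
5445π/8 cm³/s

V = (1/3)π(h/4)²h = πh³/48
dV/dt = πh²/16 · 10
At h = 33: dV/dt = 5445π/8 cm³/s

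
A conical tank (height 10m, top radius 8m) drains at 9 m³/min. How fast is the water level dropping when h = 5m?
9/(16π) ≈ 0.179 m/min

r/h = 8/10, so r = (4/5)h
V = (1/3)πr²h = (1/3)π((4/5)h)²h = (16/75)πh³
dV/dh = (16/25)πh²
dh/dt = (dV/dt)/(dV/dh) = -9/((16/25)π·5²) = -9/(16π) m/min
The level is dropping at 9/(16π) ≈ 0.179 m/min.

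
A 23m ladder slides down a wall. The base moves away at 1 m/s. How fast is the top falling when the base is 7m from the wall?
7√30/120 ≈ 0.3195 m/s

x² + y² = 23²
2x·dx/dt + 2y·dy/dt = 0
dy/dt = -x/y · dx/dt = -7/(4√30) · 1 = -7√30/120 m/s
The top is descending at 7√30/120 ≈ 0.3195 m/s.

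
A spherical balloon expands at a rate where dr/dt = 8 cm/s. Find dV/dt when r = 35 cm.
39200π cm³/s

V = (4/3)πr³
dV/dt = dV/dr · dr/dt = 4πr² · 8
At r = 35: dV/dt = 39200π cm³/s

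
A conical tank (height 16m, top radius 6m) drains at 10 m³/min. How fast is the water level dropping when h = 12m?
40/(81π) ≈ 0.1572 m/min

r/h = 6/16, so r = (3/8)h
V = (1/3)πr²h = (1/3)π((3/8)h)²h = (3/64)πh³
dV/dh = (9/64)πh²
dh/dt = (dV/dt)/(dV/dh) = -10/((9/64)π·12²) = -40/(81π) m/min
The level is dropping at 40/(81π) ≈ 0.1572 m/min.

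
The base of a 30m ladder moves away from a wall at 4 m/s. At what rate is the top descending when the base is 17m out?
68√611/611 ≈ 2.751 m/s

x² + y² = 30²
2x·dx/dt + 2y·dy/dt = 0
dy/dt = -x/y · dx/dt = -17/√611 · 4 = -68√611/611 m/s
The top is descending at 68√611/611 ≈ 2.751 m/s.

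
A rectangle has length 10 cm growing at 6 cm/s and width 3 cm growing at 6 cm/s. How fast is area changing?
78 cm²/s

A = lw
dA/dt = w·dl/dt + l·dw/dt = 3·6 + 10·6 = 78 cm²/s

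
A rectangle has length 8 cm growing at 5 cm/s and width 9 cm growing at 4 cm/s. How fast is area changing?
77 cm²/s

A = lw
dA/dt = w·dl/dt + l·dw/dt = 9·5 + 8·4 = 77 cm²/s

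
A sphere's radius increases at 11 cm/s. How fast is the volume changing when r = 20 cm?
17600π cm³/s

V = (4/3)πr³
dV/dt = dV/dr · dr/dt = 4πr² · 11
At r = 20: dV/dt = 17600π cm³/s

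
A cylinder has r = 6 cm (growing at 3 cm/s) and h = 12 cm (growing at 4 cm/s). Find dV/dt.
576π cm³/s

V = πr²h
dV/dt = 2πrh·dr/dt + πr²·dh/dt
= 2π(6)(12)(3) + π(6)²(4)
= 576π cm³/s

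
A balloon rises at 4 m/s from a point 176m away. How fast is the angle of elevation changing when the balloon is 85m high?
0.018429 rad/s

tan(θ) = y/176
sec²(θ) · dθ/dt = (1/176) · dy/dt
dθ/dt = cos²(θ)/176 · 4 = 176/(176² + 85²) · 4
dθ/dt = 0.018429 rad/s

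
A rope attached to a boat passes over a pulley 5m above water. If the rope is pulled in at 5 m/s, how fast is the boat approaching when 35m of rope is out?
35√3/12 ≈ 5.052 m/s

rope² = x² + 5²
x = √(35² - 5²) = 20√3
dx/dt = (rope/x) · d(rope)/dt = (35/(20√3)) · (-5) = -35√3/12 m/s
The boat approaches at 35√3/12 ≈ 5.052 m/s.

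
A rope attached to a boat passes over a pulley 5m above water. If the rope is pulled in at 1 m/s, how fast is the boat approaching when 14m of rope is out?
14√19/57 ≈ 1.071 m/s

rope² = x² + 5²
x = √(14² - 5²) = 3√19
dx/dt = (rope/x) · d(rope)/dt = (14/(3√19)) · (-1) = -14√19/57 m/s
The boat approaches at 14√19/57 ≈ 1.071 m/s.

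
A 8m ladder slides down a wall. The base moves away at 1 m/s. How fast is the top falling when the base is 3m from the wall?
3√55/55 ≈ 0.4045 m/s

x² + y² = 8²
2x·dx/dt + 2y·dy/dt = 0
dy/dt = -x/y · dx/dt = -3/√55 · 1 = -3√55/55 m/s
The top is descending at 3√55/55 ≈ 0.4045 m/s.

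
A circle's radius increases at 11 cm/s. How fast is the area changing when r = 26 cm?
572π cm²/s

A = πr²
dA/dt = 2πr · dr/dt = 2π(26)(11) = 572π cm²/s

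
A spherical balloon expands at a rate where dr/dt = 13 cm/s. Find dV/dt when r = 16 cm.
13312π cm³/s

V = (4/3)πr³
dV/dt = dV/dr · dr/dt = 4πr² · 13
At r = 16: dV/dt = 13312π cm³/s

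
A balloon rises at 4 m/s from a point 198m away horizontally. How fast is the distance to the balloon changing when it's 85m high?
340√46429/46429 ≈ 1.578 m/s

z² = 198² + y²
z = √(198² + 85²) = √46429
dz/dt = y/z · dy/dt = 85/√46429 · 4 = 340√46429/46429 ≈ 1.578 m/s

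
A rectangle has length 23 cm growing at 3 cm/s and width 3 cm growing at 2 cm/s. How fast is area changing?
55 cm²/s

A = lw
dA/dt = w·dl/dt + l·dw/dt = 3·3 + 23·2 = 55 cm²/s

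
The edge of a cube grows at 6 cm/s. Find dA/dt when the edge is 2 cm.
144 cm²/s

A = 6s²
dA/dt = 12s · ds/dt = 12·2·6 = 144 cm²/s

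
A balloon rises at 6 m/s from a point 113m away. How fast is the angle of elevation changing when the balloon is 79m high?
0.035665 rad/s

tan(θ) = y/113
sec²(θ) · dθ/dt = (1/113) · dy/dt
dθ/dt = cos²(θ)/113 · 6 = 113/(113² + 79²) · 6
dθ/dt = 0.035665 rad/s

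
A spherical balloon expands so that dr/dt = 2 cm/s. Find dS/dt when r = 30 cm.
480π cm²/s

S = 4πr²
dS/dt = dS/dr · dr/dt = 8πr · 2
At r = 30: dS/dt = 480π cm²/s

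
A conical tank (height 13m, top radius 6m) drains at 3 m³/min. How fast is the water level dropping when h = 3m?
169/(108π) ≈ 0.4981 m/min

r/h = 6/13, so r = (6/13)h
V = (1/3)πr²h = (1/3)π((6/13)h)²h = (12/169)πh³
dV/dh = (36/169)πh²
dh/dt = (dV/dt)/(dV/dh) = -3/((36/169)π·3²) = -169/(108π) m/min
The level is dropping at 169/(108π) ≈ 0.4981 m/min.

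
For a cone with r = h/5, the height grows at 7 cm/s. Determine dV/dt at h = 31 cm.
6727π/25 cm³/s

V = (1/3)π(h/5)²h = πh³/75
dV/dt = πh²/25 · 7
At h = 31: dV/dt = 6727π/25 cm³/s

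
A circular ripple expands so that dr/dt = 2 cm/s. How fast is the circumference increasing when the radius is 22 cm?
4π cm/s

C = 2πr
dC/dt = 2π · dr/dt = 2π · 2 = 4π cm/s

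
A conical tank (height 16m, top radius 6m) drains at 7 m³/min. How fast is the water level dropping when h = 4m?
28/(9π) ≈ 0.9903 m/min

r/h = 6/16, so r = (3/8)h
V = (1/3)πr²h = (1/3)π((3/8)h)²h = (3/64)πh³
dV/dh = (9/64)πh²
dh/dt = (dV/dt)/(dV/dh) = -7/((9/64)π·4²) = -28/(9π) m/min
The level is dropping at 28/(9π) ≈ 0.9903 m/min.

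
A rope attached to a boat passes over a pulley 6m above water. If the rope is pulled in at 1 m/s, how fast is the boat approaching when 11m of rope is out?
11√85/85 ≈ 1.193 m/s

rope² = x² + 6²
x = √(11² - 6²) = √85
dx/dt = (rope/x) · d(rope)/dt = (11/√85) · (-1) = -11√85/85 m/s
The boat approaches at 11√85/85 ≈ 1.193 m/s.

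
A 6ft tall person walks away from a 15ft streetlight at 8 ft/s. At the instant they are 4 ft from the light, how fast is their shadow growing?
16/3 ft/s

By similar triangles: 15/(x+s) = 6/s
Solving: s = 6x/9
ds/dt = 6/9 · dx/dt = 2/3 · 8 = 16/3 ft/s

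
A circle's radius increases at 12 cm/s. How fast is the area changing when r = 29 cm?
696π cm²/s

A = πr²
dA/dt = 2πr · dr/dt = 2π(29)(12) = 696π cm²/s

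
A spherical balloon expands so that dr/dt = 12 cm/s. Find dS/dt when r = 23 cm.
2208π cm²/s

S = 4πr²
dS/dt = dS/dr · dr/dt = 8πr · 12
At r = 23: dS/dt = 2208π cm²/s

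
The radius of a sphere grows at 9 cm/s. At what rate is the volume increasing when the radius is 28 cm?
28224π cm³/s

V = (4/3)πr³
dV/dt = dV/dr · dr/dt = 4πr² · 9
At r = 28: dV/dt = 28224π cm³/s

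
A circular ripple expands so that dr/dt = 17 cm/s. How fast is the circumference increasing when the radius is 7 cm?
34π cm/s

C = 2πr
dC/dt = 2π · dr/dt = 2π · 17 = 34π cm/s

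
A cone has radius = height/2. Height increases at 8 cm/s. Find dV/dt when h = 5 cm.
50π cm³/s

V = (1/3)π(h/2)²h = πh³/12
dV/dt = πh²/4 · 8
At h = 5: dV/dt = 50π cm³/s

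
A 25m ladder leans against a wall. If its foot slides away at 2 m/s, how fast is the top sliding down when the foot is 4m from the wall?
8√609/609 ≈ 0.3242 m/s

x² + y² = 25²
2x·dx/dt + 2y·dy/dt = 0
dy/dt = -x/y · dx/dt = -4/√609 · 2 = -8√609/609 m/s
The top is descending at 8√609/609 ≈ 0.3242 m/s.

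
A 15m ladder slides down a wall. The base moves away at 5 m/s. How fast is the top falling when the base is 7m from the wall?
35√11/44 ≈ 2.638 m/s

x² + y² = 15²
2x·dx/dt + 2y·dy/dt = 0
dy/dt = -x/y · dx/dt = -7/(4√11) · 5 = -35√11/44 m/s
The top is descending at 35√11/44 ≈ 2.638 m/s.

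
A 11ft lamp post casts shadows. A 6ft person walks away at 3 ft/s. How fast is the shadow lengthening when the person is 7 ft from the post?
18/5 ft/s

By similar triangles: 11/(x+s) = 6/s
Solving: s = 6x/5
ds/dt = 6/5 · dx/dt = 6/5 · 3 = 18/5 ft/s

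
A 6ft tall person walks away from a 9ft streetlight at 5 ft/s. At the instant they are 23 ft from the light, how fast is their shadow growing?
10 ft/s

By similar triangles: 9/(x+s) = 6/s
Solving: s = 6x/3
ds/dt = 6/3 · dx/dt = 2 · 5 = 10 ft/s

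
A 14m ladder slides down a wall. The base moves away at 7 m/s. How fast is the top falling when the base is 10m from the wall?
35√6/12 ≈ 7.144 m/s

x² + y² = 14²
2x·dx/dt + 2y·dy/dt = 0
dy/dt = -x/y · dx/dt = -10/(4√6) · 7 = -35√6/12 m/s
The top is descending at 35√6/12 ≈ 7.144 m/s.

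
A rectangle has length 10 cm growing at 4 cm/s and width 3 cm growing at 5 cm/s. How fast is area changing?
62 cm²/s

A = lw
dA/dt = w·dl/dt + l·dw/dt = 3·4 + 10·5 = 62 cm²/s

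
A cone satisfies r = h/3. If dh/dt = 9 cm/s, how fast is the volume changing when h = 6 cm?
36π cm³/s

V = (1/3)π(h/3)²h = πh³/27
dV/dt = πh²/9 · 9
At h = 6: dV/dt = 36π cm³/s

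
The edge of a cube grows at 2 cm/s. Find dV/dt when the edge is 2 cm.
24 cm³/s

V = s³
dV/dt = 3s² · ds/dt = 3·2²·2 = 24 cm³/s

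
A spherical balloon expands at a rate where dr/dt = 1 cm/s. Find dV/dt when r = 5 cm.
100π cm³/s

V = (4/3)πr³
dV/dt = dV/dr · dr/dt = 4πr² · 1
At r = 5: dV/dt = 100π cm³/s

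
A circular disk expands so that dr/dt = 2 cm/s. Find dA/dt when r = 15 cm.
60π cm²/s

A = πr²
dA/dt = 2πr · dr/dt = 2π(15)(2) = 60π cm²/s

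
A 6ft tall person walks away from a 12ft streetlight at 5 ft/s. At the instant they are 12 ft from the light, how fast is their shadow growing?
5 ft/s

By similar triangles: 12/(x+s) = 6/s
Solving: s = 6x/6
ds/dt = 6/6 · dx/dt = 1 · 5 = 5 ft/s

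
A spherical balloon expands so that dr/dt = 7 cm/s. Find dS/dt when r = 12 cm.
672π cm²/s

S = 4πr²
dS/dt = dS/dr · dr/dt = 8πr · 7
At r = 12: dS/dt = 672π cm²/s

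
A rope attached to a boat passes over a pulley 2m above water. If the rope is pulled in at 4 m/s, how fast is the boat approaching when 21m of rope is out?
84√437/437 ≈ 4.018 m/s

rope² = x² + 2²
x = √(21² - 2²) = √437
dx/dt = (rope/x) · d(rope)/dt = (21/√437) · (-4) = -84√437/437 m/s
The boat approaches at 84√437/437 ≈ 4.018 m/s.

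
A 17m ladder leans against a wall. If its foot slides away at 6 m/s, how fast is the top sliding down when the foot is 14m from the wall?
28√93/31 ≈ 8.71 m/s

x² + y² = 17²
2x·dx/dt + 2y·dy/dt = 0
dy/dt = -x/y · dx/dt = -14/√93 · 6 = -28√93/31 m/s
The top is descending at 28√93/31 ≈ 8.71 m/s.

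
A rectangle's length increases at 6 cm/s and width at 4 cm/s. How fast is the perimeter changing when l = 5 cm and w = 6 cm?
20 cm/s

P = 2(l + w)
dP/dt = 2(dl/dt + dw/dt) = 2(6 + 4) = 20 cm/s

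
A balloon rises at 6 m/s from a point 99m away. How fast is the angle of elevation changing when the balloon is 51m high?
0.047896 rad/s

tan(θ) = y/99
sec²(θ) · dθ/dt = (1/99) · dy/dt
dθ/dt = cos²(θ)/99 · 6 = 99/(99² + 51²) · 6
dθ/dt = 0.047896 rad/s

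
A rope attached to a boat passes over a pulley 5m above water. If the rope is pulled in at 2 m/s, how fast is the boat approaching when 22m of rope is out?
44√51/153 ≈ 2.054 m/s

rope² = x² + 5²
x = √(22² - 5²) = 3√51
dx/dt = (rope/x) · d(rope)/dt = (22/(3√51)) · (-2) = -44√51/153 m/s
The boat approaches at 44√51/153 ≈ 2.054 m/s.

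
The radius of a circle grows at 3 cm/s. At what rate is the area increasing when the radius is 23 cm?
138π cm²/s

A = πr²
dA/dt = 2πr · dr/dt = 2π(23)(3) = 138π cm²/s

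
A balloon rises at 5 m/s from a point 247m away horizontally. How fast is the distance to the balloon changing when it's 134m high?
134√78965/15793 ≈ 2.384 m/s

z² = 247² + y²
z = √(247² + 134²) = √78965
dz/dt = y/z · dy/dt = 134/√78965 · 5 = 134√78965/15793 ≈ 2.384 m/s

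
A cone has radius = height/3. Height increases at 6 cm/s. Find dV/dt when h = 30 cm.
600π cm³/s

V = (1/3)π(h/3)²h = πh³/27
dV/dt = πh²/9 · 6
At h = 30: dV/dt = 600π cm³/s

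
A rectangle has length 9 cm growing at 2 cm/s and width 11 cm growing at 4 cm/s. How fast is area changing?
58 cm²/s

A = lw
dA/dt = w·dl/dt + l·dw/dt = 11·2 + 9·4 = 58 cm²/s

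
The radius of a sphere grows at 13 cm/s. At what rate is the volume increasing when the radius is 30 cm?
46800π cm³/s

V = (4/3)πr³
dV/dt = dV/dr · dr/dt = 4πr² · 13
At r = 30: dV/dt = 46800π cm³/s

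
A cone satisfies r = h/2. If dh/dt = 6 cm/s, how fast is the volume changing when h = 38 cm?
2166π cm³/s

V = (1/3)π(h/2)²h = πh³/12
dV/dt = πh²/4 · 6
At h = 38: dV/dt = 2166π cm³/s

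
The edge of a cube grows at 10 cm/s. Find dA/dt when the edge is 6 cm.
720 cm²/s

A = 6s²
dA/dt = 12s · ds/dt = 12·6·10 = 720 cm²/s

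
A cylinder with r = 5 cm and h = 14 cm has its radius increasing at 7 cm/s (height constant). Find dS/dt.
336π cm²/s

S = 2πrh + 2πr² (lateral + bases)
dS/dt = (2πh + 4πr)·dr/dt = (2π·14 + 4π·5)·7
= 336π cm²/s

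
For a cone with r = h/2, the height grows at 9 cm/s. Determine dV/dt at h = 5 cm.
225π/4 cm³/s

V = (1/3)π(h/2)²h = πh³/12
dV/dt = πh²/4 · 9
At h = 5: dV/dt = 225π/4 cm³/s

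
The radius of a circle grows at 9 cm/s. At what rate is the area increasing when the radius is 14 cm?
252π cm²/s

A = πr²
dA/dt = 2πr · dr/dt = 2π(14)(9) = 252π cm²/s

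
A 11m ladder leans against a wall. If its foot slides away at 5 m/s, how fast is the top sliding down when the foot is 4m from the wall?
4√105/21 ≈ 1.952 m/s

x² + y² = 11²
2x·dx/dt + 2y·dy/dt = 0
dy/dt = -x/y · dx/dt = -4/√105 · 5 = -4√105/21 m/s
The top is descending at 4√105/21 ≈ 1.952 m/s.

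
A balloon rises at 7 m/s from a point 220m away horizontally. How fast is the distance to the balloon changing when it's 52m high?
91√3194/3194 ≈ 1.61 m/s

z² = 220² + y²
z = √(220² + 52²) = 4√3194
dz/dt = y/z · dy/dt = 52/(4√3194) · 7 = 91√3194/3194 ≈ 1.61 m/s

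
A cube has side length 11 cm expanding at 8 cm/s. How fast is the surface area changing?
1056 cm²/s

A = 6s²
dA/dt = 12s · ds/dt = 12·11·8 = 1056 cm²/s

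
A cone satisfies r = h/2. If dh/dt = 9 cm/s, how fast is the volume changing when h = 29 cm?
7569π/4 cm³/s

V = (1/3)π(h/2)²h = πh³/12
dV/dt = πh²/4 · 9
At h = 29: dV/dt = 7569π/4 cm³/s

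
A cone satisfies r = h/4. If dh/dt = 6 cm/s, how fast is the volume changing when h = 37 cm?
4107π/8 cm³/s

V = (1/3)π(h/4)²h = πh³/48
dV/dt = πh²/16 · 6
At h = 37: dV/dt = 4107π/8 cm³/s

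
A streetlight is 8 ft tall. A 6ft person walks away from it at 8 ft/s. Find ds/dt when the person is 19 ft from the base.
24 ft/s

By similar triangles: 8/(x+s) = 6/s
Solving: s = 6x/2
ds/dt = 6/2 · dx/dt = 3 · 8 = 24 ft/s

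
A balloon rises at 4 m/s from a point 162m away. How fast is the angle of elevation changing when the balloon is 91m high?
0.018769 rad/s

tan(θ) = y/162
sec²(θ) · dθ/dt = (1/162) · dy/dt
dθ/dt = cos²(θ)/162 · 4 = 162/(162² + 91²) · 4
dθ/dt = 0.018769 rad/s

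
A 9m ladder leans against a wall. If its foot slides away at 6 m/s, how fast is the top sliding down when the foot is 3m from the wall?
3√2/2 ≈ 2.121 m/s

x² + y² = 9²
2x·dx/dt + 2y·dy/dt = 0
dy/dt = -x/y · dx/dt = -3/(6√2) · 6 = -3√2/2 m/s
The top is descending at 3√2/2 ≈ 2.121 m/s.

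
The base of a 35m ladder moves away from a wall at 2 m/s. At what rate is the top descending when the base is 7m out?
√6/6 ≈ 0.4082 m/s

x² + y² = 35²
2x·dx/dt + 2y·dy/dt = 0
dy/dt = -x/y · dx/dt = -7/(14√6) · 2 = -√6/6 m/s
The top is descending at √6/6 ≈ 0.4082 m/s.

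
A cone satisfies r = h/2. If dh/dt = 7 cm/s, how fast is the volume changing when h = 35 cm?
8575π/4 cm³/s

V = (1/3)π(h/2)²h = πh³/12
dV/dt = πh²/4 · 7
At h = 35: dV/dt = 8575π/4 cm³/s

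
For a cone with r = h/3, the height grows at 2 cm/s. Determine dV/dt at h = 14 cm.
392π/9 cm³/s

V = (1/3)π(h/3)²h = πh³/27
dV/dt = πh²/9 · 2
At h = 14: dV/dt = 392π/9 cm³/s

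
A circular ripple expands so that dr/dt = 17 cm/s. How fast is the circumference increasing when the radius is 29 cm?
34π cm/s

C = 2πr
dC/dt = 2π · dr/dt = 2π · 17 = 34π cm/s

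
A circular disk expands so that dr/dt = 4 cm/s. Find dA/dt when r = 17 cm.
136π cm²/s

A = πr²
dA/dt = 2πr · dr/dt = 2π(17)(4) = 136π cm²/s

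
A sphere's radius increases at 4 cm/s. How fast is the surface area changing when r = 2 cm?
64π cm²/s

S = 4πr²
dS/dt = dS/dr · dr/dt = 8πr · 4
At r = 2: dS/dt = 64π cm²/s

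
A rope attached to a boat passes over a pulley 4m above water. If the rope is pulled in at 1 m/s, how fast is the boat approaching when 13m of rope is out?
13√17/51 ≈ 1.051 m/s

rope² = x² + 4²
x = √(13² - 4²) = 3√17
dx/dt = (rope/x) · d(rope)/dt = (13/(3√17)) · (-1) = -13√17/51 m/s
The boat approaches at 13√17/51 ≈ 1.051 m/s.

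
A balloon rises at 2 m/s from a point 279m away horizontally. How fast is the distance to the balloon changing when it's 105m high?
35√9874/4937 ≈ 0.7045 m/s

z² = 279² + y²
z = √(279² + 105²) = 3√9874
dz/dt = y/z · dy/dt = 105/(3√9874) · 2 = 35√9874/4937 ≈ 0.7045 m/s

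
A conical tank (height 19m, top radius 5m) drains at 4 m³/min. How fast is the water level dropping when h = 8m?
361/(400π) ≈ 0.2873 m/min

r/h = 5/19, so r = (5/19)h
V = (1/3)πr²h = (1/3)π((5/19)h)²h = (25/1083)πh³
dV/dh = (25/361)πh²
dh/dt = (dV/dt)/(dV/dh) = -4/((25/361)π·8²) = -361/(400π) m/min
The level is dropping at 361/(400π) ≈ 0.2873 m/min.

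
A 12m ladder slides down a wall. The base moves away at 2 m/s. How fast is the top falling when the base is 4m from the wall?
√2/2 ≈ 0.7071 m/s

x² + y² = 12²
2x·dx/dt + 2y·dy/dt = 0
dy/dt = -x/y · dx/dt = -4/(8√2) · 2 = -√2/2 m/s
The top is descending at √2/2 ≈ 0.7071 m/s.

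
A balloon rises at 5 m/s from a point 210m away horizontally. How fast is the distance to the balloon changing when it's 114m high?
95√1586/1586 ≈ 2.385 m/s

z² = 210² + y²
z = √(210² + 114²) = 6√1586
dz/dt = y/z · dy/dt = 114/(6√1586) · 5 = 95√1586/1586 ≈ 2.385 m/s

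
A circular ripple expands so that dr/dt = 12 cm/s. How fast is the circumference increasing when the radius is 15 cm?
24π cm/s

C = 2πr
dC/dt = 2π · dr/dt = 2π · 12 = 24π cm/s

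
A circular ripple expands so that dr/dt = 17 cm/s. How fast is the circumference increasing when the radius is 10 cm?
34π cm/s

C = 2πr
dC/dt = 2π · dr/dt = 2π · 17 = 34π cm/s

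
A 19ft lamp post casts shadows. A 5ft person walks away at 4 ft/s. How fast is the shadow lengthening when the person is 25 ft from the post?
10/7 ft/s

By similar triangles: 19/(x+s) = 5/s
Solving: s = 5x/14
ds/dt = 5/14 · dx/dt = 5/14 · 4 = 10/7 ft/s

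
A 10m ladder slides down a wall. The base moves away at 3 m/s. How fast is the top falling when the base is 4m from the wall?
2√21/7 ≈ 1.309 m/s

x² + y² = 10²
2x·dx/dt + 2y·dy/dt = 0
dy/dt = -x/y · dx/dt = -4/(2√21) · 3 = -2√21/7 m/s
The top is descending at 2√21/7 ≈ 1.309 m/s.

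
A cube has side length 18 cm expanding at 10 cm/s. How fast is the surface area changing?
2160 cm²/s

A = 6s²
dA/dt = 12s · ds/dt = 12·18·10 = 2160 cm²/s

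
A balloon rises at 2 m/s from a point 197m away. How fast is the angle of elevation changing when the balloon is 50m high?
0.009538 rad/s

tan(θ) = y/197
sec²(θ) · dθ/dt = (1/197) · dy/dt
dθ/dt = cos²(θ)/197 · 2 = 197/(197² + 50²) · 2
dθ/dt = 0.009538 rad/s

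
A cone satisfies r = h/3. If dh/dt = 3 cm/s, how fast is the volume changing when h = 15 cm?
75π cm³/s

V = (1/3)π(h/3)²h = πh³/27
dV/dt = πh²/9 · 3
At h = 15: dV/dt = 75π cm³/s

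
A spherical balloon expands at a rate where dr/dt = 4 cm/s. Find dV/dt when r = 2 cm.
64π cm³/s

V = (4/3)πr³
dV/dt = dV/dr · dr/dt = 4πr² · 4
At r = 2: dV/dt = 64π cm³/s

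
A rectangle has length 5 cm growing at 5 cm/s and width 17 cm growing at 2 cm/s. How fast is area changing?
95 cm²/s

A = lw
dA/dt = w·dl/dt + l·dw/dt = 17·5 + 5·2 = 95 cm²/s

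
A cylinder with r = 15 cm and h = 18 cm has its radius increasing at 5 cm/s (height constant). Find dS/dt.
480π cm²/s

S = 2πrh + 2πr² (lateral + bases)
dS/dt = (2πh + 4πr)·dr/dt = (2π·18 + 4π·15)·5
= 480π cm²/s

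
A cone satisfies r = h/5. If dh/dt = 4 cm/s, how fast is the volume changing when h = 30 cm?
144π cm³/s

V = (1/3)π(h/5)²h = πh³/75
dV/dt = πh²/25 · 4
At h = 30: dV/dt = 144π cm³/s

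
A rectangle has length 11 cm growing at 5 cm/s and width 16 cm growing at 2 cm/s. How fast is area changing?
102 cm²/s

A = lw
dA/dt = w·dl/dt + l·dw/dt = 16·5 + 11·2 = 102 cm²/s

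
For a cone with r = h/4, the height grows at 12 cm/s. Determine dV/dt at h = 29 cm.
2523π/4 cm³/s

V = (1/3)π(h/4)²h = πh³/48
dV/dt = πh²/16 · 12
At h = 29: dV/dt = 2523π/4 cm³/s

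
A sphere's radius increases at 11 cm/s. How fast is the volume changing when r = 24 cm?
25344π cm³/s

V = (4/3)πr³
dV/dt = dV/dr · dr/dt = 4πr² · 11
At r = 24: dV/dt = 25344π cm³/s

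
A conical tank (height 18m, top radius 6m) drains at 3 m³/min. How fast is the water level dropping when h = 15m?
3/(25π) ≈ 0.0382 m/min

r/h = 6/18, so r = (1/3)h
V = (1/3)πr²h = (1/3)π((1/3)h)²h = (1/27)πh³
dV/dh = (1/9)πh²
dh/dt = (dV/dt)/(dV/dh) = -3/((1/9)π·15²) = -3/(25π) m/min
The level is dropping at 3/(25π) ≈ 0.0382 m/min.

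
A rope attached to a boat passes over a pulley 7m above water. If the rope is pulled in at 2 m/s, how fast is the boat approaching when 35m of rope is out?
5√6/6 ≈ 2.041 m/s

rope² = x² + 7²
x = √(35² - 7²) = 14√6
dx/dt = (rope/x) · d(rope)/dt = (35/(14√6)) · (-2) = -5√6/6 m/s
The boat approaches at 5√6/6 ≈ 2.041 m/s.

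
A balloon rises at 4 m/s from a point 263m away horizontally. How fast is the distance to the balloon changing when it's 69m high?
138√73930/36965 ≈ 1.015 m/s

z² = 263² + y²
z = √(263² + 69²) = √73930
dz/dt = y/z · dy/dt = 69/√73930 · 4 = 138√73930/36965 ≈ 1.015 m/s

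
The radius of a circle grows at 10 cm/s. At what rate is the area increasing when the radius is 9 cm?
180π cm²/s

A = πr²
dA/dt = 2πr · dr/dt = 2π(9)(10) = 180π cm²/s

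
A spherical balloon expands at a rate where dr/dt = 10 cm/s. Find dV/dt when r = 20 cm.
16000π cm³/s

V = (4/3)πr³
dV/dt = dV/dr · dr/dt = 4πr² · 10
At r = 20: dV/dt = 16000π cm³/s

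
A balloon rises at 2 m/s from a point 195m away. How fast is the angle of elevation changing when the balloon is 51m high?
0.0096 rad/s

tan(θ) = y/195
sec²(θ) · dθ/dt = (1/195) · dy/dt
dθ/dt = cos²(θ)/195 · 2 = 195/(195² + 51²) · 2
dθ/dt = 0.0096 rad/s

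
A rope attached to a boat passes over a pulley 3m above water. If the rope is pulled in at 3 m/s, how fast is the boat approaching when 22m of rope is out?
66√19/95 ≈ 3.028 m/s

rope² = x² + 3²
x = √(22² - 3²) = 5√19
dx/dt = (rope/x) · d(rope)/dt = (22/(5√19)) · (-3) = -66√19/95 m/s
The boat approaches at 66√19/95 ≈ 3.028 m/s.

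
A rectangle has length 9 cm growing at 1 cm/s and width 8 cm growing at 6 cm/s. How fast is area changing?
62 cm²/s

A = lw
dA/dt = w·dl/dt + l·dw/dt = 8·1 + 9·6 = 62 cm²/s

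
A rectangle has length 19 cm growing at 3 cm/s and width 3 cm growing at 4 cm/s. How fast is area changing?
85 cm²/s

A = lw
dA/dt = w·dl/dt + l·dw/dt = 3·3 + 19·4 = 85 cm²/s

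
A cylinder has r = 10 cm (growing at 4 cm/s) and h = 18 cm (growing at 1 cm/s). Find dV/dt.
1540π cm³/s

V = πr²h
dV/dt = 2πrh·dr/dt + πr²·dh/dt
= 2π(10)(18)(4) + π(10)²(1)
= 1540π cm³/s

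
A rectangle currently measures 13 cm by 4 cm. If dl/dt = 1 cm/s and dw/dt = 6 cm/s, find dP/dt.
14 cm/s

P = 2(l + w)
dP/dt = 2(dl/dt + dw/dt) = 2(1 + 6) = 14 cm/s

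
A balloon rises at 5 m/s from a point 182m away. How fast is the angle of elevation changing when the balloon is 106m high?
0.020514 rad/s

tan(θ) = y/182
sec²(θ) · dθ/dt = (1/182) · dy/dt
dθ/dt = cos²(θ)/182 · 5 = 182/(182² + 106²) · 5
dθ/dt = 0.020514 rad/s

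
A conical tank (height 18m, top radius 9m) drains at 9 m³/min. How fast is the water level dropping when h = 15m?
4/(25π) ≈ 0.05093 m/min

r/h = 9/18, so r = (1/2)h
V = (1/3)πr²h = (1/3)π((1/2)h)²h = (1/12)πh³
dV/dh = (1/4)πh²
dh/dt = (dV/dt)/(dV/dh) = -9/((1/4)π·15²) = -4/(25π) m/min
The level is dropping at 4/(25π) ≈ 0.05093 m/min.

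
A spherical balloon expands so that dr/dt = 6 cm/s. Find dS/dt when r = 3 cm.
144π cm²/s

S = 4πr²
dS/dt = dS/dr · dr/dt = 8πr · 6
At r = 3: dS/dt = 144π cm²/s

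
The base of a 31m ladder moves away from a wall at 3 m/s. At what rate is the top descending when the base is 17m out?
17√42/56 ≈ 1.967 m/s

x² + y² = 31²
2x·dx/dt + 2y·dy/dt = 0
dy/dt = -x/y · dx/dt = -17/(4√42) · 3 = -17√42/56 m/s
The top is descending at 17√42/56 ≈ 1.967 m/s.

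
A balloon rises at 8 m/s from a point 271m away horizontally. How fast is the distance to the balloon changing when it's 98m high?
784√83045/83045 ≈ 2.721 m/s

z² = 271² + y²
z = √(271² + 98²) = √83045
dz/dt = y/z · dy/dt = 98/√83045 · 8 = 784√83045/83045 ≈ 2.721 m/s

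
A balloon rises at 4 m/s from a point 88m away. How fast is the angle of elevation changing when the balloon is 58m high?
0.031689 rad/s

tan(θ) = y/88
sec²(θ) · dθ/dt = (1/88) · dy/dt
dθ/dt = cos²(θ)/88 · 4 = 88/(88² + 58²) · 4
dθ/dt = 0.031689 rad/s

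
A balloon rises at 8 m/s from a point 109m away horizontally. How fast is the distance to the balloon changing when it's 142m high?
1136√32045/32045 ≈ 6.346 m/s

z² = 109² + y²
z = √(109² + 142²) = √32045
dz/dt = y/z · dy/dt = 142/√32045 · 8 = 1136√32045/32045 ≈ 6.346 m/s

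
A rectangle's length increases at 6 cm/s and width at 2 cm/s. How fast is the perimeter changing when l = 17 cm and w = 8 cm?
16 cm/s

P = 2(l + w)
dP/dt = 2(dl/dt + dw/dt) = 2(6 + 2) = 16 cm/s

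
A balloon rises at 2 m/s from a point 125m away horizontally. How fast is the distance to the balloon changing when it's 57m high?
57√18874/9437 ≈ 0.8298 m/s

z² = 125² + y²
z = √(125² + 57²) = √18874
dz/dt = y/z · dy/dt = 57/√18874 · 2 = 57√18874/9437 ≈ 0.8298 m/s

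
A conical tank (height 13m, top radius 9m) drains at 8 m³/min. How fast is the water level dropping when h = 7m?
1352/(3969π) ≈ 0.1084 m/min

r/h = 9/13, so r = (9/13)h
V = (1/3)πr²h = (1/3)π((9/13)h)²h = (27/169)πh³
dV/dh = (81/169)πh²
dh/dt = (dV/dt)/(dV/dh) = -8/((81/169)π·7²) = -1352/(3969π) m/min
The level is dropping at 1352/(3969π) ≈ 0.1084 m/min.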